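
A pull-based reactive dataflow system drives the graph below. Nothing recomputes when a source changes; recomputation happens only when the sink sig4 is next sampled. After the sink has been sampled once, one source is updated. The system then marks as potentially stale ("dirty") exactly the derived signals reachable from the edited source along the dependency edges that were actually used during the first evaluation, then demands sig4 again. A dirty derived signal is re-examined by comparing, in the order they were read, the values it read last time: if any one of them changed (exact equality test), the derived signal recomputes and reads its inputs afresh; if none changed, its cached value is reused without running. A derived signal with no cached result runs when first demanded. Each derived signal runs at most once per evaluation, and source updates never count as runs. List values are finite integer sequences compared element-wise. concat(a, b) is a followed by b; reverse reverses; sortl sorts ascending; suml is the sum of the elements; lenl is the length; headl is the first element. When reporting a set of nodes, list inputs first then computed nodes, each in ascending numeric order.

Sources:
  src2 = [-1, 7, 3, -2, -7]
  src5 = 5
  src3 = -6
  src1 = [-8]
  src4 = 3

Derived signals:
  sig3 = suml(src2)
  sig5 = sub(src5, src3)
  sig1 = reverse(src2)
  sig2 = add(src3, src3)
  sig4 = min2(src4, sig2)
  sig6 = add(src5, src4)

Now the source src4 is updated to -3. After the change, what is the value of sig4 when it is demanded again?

First evaluation (everything demanded from the output):
  sig2 = add(-6, -6) = -12
  sig4 = min2(3, -12) = -12

Propagation after the edit:
  sig4: runs — src4 3->-3; result -12 (same value as before).

New value of sig4: -12.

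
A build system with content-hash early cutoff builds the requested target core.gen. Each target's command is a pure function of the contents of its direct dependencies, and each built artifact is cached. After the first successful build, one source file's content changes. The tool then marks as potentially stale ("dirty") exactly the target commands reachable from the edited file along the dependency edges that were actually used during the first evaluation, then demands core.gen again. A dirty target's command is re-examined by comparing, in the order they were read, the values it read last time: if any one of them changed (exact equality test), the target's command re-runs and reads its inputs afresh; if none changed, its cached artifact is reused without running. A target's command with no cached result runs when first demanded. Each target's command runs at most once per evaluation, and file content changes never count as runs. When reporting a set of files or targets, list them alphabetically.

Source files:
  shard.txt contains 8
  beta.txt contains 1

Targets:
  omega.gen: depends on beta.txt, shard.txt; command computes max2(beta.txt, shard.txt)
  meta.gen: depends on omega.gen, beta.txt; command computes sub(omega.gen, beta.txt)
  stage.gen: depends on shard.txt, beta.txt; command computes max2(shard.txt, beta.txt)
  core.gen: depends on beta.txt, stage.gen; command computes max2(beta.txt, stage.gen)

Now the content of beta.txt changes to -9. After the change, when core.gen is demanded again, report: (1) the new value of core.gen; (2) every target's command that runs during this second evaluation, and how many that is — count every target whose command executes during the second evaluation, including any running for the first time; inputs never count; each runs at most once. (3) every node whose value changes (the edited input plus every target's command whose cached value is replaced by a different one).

First evaluation (everything demanded from the output):
  stage.gen = max2(8, 1) = 8
  core.gen = max2(1, 8) = 8

Propagation after the edit:
  stage.gen: runs — beta.txt 1->-9; result 8 (same value as before).
  core.gen: runs — beta.txt 1->-9; result 8 (same value as before).

New value of core.gen: 8.
Target commands that run: core.gen, stage.gen — 2 in total.
Values that change: beta.txt.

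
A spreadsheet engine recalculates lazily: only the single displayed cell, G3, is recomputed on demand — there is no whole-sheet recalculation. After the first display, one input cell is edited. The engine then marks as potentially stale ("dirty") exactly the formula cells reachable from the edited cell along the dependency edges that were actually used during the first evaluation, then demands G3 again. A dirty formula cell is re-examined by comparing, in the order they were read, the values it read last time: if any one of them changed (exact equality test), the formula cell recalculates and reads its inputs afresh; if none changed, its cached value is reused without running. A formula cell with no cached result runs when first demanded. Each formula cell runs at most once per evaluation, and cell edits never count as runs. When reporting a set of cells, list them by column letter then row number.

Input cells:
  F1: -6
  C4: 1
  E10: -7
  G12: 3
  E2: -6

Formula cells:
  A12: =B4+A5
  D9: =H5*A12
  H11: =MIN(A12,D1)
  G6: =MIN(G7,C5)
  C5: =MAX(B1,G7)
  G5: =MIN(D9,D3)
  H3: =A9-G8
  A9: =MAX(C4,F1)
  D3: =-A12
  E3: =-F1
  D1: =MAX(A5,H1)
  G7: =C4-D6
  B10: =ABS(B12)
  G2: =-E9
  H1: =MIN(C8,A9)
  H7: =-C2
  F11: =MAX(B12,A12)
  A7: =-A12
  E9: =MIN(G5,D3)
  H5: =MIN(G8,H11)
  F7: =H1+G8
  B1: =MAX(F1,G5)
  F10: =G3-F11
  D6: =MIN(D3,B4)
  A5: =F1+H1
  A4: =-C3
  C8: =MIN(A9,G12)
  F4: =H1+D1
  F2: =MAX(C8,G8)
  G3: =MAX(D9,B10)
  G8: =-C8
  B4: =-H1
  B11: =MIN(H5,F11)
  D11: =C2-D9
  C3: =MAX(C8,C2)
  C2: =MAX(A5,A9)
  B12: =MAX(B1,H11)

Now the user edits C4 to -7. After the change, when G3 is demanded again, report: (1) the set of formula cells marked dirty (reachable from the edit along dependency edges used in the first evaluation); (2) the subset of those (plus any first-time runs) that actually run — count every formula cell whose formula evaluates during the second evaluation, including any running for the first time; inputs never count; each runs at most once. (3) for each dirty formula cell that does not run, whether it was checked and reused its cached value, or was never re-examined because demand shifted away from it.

Marked dirty: A5, A9, A12, B1, B4, B10, B12, C8, D1, D3, D9, G3, G5, G8, H1, H5, H11.
Formula cells that run: A5, A9, A12, B4, C8, D1, G8, H1, H5, H11 — 10 in total.
Checked but reused from cache: B1, B10, B12, D3, D9, G3, G5.
Key observation: the cutoff stops propagation at D9 — its inputs' values are unchanged, so it reuses its cache.

First evaluation (everything demanded from the output):
  A9 = MAX(1, -6) = 1
  C8 = MIN(1, 3) = 1
  G8 = -(1) = -1
  H1 = MIN(1, 1) = 1
  A5 = -6 + 1 = -5
  B4 = -(1) = -1
  A12 = -1 + -5 = -6
  D1 = MAX(-5, 1) = 1
  D3 = -(-6) = 6
  H11 = MIN(-6, 1) = -6
  H5 = MIN(-1, -6) = -6
  D9 = -6 * -6 = 36
  G5 = MIN(36, 6) = 6
  B1 = MAX(-6, 6) = 6
  B12 = MAX(6, -6) = 6
  B10 = ABS(6) = 6
  G3 = MAX(36, 6) = 36

Propagation after the edit:
  A9: runs — C4 1->-7; result -6.
  C8: runs — A9 1->-6; result -6.
  G8: runs — C8 1->-6; result 6.
  H1: runs — C8 1->-6; A9 1->-6; result -6.
  A5: runs — H1 1->-6; result -12.
  B4: runs — H1 1->-6; result 6.
  A12: runs — B4 -1->6; A5 -5->-12; result -6 (same value as before).
  D1: runs — A5 -5->-12; H1 1->-6; result -6.
  D3: checked — values it read are unchanged (A12 unchanged); reused cached 6 without running.
  H11: runs — D1 1->-6; result -6 (same value as before).
  H5: runs — G8 -1->6; result -6 (same value as before).
  D9: checked — values it read are unchanged (H5 unchanged, A12 unchanged); reused cached 36 without running.
  G5: checked — values it read are unchanged (D9 unchanged, D3 unchanged); reused cached 6 without running.
  B1: checked — values it read are unchanged (F1 unchanged, G5 unchanged); reused cached 6 without running.
  B12: checked — values it read are unchanged (B1 unchanged, H11 unchanged); reused cached 6 without running.
  B10: checked — values it read are unchanged (B12 unchanged); reused cached 6 without running.
  G3: checked — values it read are unchanged (D9 unchanged, B10 unchanged); reused cached 36 without running.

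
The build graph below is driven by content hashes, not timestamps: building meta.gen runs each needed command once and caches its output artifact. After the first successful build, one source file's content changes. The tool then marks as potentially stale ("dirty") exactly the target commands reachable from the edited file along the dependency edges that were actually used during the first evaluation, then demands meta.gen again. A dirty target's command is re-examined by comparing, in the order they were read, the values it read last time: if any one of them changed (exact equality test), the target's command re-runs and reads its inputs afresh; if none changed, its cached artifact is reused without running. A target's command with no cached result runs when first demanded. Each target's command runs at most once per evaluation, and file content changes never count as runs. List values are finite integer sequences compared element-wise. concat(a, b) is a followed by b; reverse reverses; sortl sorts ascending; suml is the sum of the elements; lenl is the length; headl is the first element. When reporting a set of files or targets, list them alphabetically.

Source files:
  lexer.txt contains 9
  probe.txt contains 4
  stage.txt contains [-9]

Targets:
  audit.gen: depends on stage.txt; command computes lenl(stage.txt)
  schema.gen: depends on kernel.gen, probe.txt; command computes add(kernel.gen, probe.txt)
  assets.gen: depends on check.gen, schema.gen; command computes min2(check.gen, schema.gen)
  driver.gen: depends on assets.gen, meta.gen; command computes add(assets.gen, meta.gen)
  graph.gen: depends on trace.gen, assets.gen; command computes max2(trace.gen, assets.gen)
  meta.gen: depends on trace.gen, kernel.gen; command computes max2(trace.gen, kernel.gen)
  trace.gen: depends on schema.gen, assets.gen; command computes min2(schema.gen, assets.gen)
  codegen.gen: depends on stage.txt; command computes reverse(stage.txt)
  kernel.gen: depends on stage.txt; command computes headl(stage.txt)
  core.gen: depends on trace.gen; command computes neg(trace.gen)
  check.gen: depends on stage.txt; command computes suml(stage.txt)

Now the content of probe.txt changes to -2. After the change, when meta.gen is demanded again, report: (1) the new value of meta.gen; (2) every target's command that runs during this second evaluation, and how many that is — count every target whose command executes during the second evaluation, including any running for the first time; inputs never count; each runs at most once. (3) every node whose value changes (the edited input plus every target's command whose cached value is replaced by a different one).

meta.gen now evaluates to -9.
Run set: assets.gen, meta.gen, schema.gen, trace.gen (4 run).
Changed values: assets.gen, probe.txt, schema.gen, trace.gen.

Initial pass — values computed on the first demand:
  check.gen = suml([-9]) = -9
  kernel.gen = headl([-9]) = -9
  schema.gen = add(-9, 4) = -5
  assets.gen = min2(-9, -5) = -9
  trace.gen = min2(-5, -9) = -9
  meta.gen = max2(-9, -9) = -9

Second demand — change propagation:
  schema.gen: re-runs because probe.txt 4->-2; new result -11.
  assets.gen: re-runs because schema.gen -5->-11; new result -11.
  trace.gen: re-runs because schema.gen -5->-11; assets.gen -9->-11; new result -11.
  meta.gen: re-runs because trace.gen -9->-11; new result -9 (unchanged).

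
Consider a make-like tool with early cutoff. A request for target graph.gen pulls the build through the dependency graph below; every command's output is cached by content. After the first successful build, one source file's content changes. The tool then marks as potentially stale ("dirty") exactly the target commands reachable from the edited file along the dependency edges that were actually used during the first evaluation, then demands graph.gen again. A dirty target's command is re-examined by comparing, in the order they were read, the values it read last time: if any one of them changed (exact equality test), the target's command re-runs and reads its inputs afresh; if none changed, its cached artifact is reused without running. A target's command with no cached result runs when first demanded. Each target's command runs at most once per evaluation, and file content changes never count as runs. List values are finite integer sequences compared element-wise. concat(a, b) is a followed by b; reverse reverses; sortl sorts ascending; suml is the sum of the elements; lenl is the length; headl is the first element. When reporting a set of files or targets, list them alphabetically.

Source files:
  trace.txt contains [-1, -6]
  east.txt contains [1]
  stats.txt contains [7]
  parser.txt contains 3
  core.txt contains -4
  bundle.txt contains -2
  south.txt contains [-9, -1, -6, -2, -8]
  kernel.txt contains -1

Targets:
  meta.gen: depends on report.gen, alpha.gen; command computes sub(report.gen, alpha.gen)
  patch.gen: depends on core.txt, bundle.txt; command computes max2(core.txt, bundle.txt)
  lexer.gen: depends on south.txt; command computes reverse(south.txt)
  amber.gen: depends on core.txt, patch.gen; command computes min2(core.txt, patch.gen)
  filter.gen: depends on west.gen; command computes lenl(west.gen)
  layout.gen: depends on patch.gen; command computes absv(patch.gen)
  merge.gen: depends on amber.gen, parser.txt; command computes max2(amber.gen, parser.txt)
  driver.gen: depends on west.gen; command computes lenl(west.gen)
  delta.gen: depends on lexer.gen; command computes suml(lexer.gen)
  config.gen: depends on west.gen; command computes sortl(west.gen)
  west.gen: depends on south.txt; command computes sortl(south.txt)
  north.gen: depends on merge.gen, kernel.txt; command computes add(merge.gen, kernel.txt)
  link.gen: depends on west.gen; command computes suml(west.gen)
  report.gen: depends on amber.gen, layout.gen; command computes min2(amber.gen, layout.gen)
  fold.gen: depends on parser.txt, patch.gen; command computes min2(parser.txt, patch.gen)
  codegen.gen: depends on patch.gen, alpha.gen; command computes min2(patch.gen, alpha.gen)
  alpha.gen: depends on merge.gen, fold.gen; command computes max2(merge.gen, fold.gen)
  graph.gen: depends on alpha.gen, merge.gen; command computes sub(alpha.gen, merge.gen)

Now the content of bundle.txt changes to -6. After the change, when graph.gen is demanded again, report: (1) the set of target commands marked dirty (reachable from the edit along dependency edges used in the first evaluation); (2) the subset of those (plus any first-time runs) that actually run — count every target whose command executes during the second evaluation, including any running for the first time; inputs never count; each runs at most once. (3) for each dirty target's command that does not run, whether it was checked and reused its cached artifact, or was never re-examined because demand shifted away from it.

First demand of the output computes:
  patch.gen = max2(-4, -2) = -2
  amber.gen = min2(-4, -2) = -4
  fold.gen = min2(3, -2) = -2
  merge.gen = max2(-4, 3) = 3
  alpha.gen = max2(3, -2) = 3
  graph.gen = sub(3, 3) = 0

After the edit, cleaning proceeds:
  patch.gen: a read changed (bundle.txt -2->-6) — executes, giving -4.
  amber.gen: a read changed (patch.gen -2->-4) — executes, giving -4 — identical to its old value.
  fold.gen: a read changed (patch.gen -2->-4) — executes, giving -4.
  merge.gen: dirty, but its reads are unchanged (amber.gen unchanged, parser.txt unchanged); cached 3 stands.
  alpha.gen: a read changed (fold.gen -2->-4) — executes, giving 3 — identical to its old value.
  graph.gen: dirty, but its reads are unchanged (alpha.gen unchanged, merge.gen unchanged); cached 0 stands.

Note where the cutoff bites: merge.gen is checked, finds nothing changed, and keeps its cache.

The edit dirties: alpha.gen, amber.gen, fold.gen, graph.gen, merge.gen, patch.gen.
4 target commands run: alpha.gen, amber.gen, fold.gen, patch.gen.
Cache hits after checking: graph.gen, merge.gen.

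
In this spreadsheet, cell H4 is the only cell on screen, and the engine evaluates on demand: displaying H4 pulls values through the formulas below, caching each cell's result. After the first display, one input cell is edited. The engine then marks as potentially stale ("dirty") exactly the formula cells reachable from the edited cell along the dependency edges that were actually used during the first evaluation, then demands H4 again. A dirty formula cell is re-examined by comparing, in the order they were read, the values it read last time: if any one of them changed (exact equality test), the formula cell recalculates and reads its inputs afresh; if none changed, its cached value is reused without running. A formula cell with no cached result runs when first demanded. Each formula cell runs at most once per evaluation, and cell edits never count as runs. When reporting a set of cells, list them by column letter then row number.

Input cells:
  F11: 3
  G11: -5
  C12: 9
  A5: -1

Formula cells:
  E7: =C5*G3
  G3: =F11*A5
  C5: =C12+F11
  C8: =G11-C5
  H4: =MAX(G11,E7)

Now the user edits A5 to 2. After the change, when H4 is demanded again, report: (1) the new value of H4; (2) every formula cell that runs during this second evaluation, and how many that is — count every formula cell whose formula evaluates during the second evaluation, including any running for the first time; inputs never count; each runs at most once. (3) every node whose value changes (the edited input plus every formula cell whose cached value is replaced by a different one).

H4 now evaluates to 72.
Run set: E7, G3, H4 (3 run).
Changed values: A5, E7, G3, H4.

Initial pass — values computed on the first demand:
  C5 = 9 + 3 = 12
  G3 = 3 * -1 = -3
  E7 = 12 * -3 = -36
  H4 = MAX(-5, -36) = -5

Second demand — change propagation:
  G3: re-runs because A5 -1->2; new result 6.
  E7: re-runs because G3 -3->6; new result 72.
  H4: re-runs because E7 -36->72; new result 72.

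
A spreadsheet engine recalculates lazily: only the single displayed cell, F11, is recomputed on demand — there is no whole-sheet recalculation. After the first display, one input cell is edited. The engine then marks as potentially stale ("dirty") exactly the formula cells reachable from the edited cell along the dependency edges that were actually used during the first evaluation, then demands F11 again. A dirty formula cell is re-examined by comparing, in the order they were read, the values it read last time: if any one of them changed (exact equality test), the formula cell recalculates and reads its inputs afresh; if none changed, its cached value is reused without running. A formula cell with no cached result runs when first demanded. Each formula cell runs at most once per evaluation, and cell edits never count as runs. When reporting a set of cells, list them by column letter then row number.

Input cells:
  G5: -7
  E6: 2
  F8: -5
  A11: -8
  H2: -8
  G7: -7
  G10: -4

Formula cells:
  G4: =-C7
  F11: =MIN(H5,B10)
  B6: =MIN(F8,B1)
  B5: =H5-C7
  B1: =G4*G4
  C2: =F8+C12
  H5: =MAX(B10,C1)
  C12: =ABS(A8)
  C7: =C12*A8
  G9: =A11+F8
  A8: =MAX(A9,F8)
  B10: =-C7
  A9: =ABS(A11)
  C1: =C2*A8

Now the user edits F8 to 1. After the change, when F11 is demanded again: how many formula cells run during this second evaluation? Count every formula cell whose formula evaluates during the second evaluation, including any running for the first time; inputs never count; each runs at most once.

Formula cells that run: A8, C1, C2, F11, H5 — 5 in total.
Key observation: the cutoff stops propagation at C12 — its inputs' values are unchanged, so it reuses its cache.

First evaluation (everything demanded from the output):
  A9 = ABS(-8) = 8
  A8 = MAX(8, -5) = 8
  C12 = ABS(8) = 8
  C2 = -5 + 8 = 3
  C1 = 3 * 8 = 24
  C7 = 8 * 8 = 64
  B10 = -(64) = -64
  H5 = MAX(-64, 24) = 24
  F11 = MIN(24, -64) = -64

Propagation after the edit:
  A8: runs — F8 -5->1; result 8 (same value as before).
  C12: checked — values it read are unchanged (A8 unchanged); reused cached 8 without running.
  C2: runs — F8 -5->1; result 9.
  C1: runs — C2 3->9; result 72.
  C7: checked — values it read are unchanged (C12 unchanged, A8 unchanged); reused cached 64 without running.
  B10: checked — values it read are unchanged (C7 unchanged); reused cached -64 without running.
  H5: runs — C1 24->72; result 72.
  F11: runs — H5 24->72; result -64 (same value as before).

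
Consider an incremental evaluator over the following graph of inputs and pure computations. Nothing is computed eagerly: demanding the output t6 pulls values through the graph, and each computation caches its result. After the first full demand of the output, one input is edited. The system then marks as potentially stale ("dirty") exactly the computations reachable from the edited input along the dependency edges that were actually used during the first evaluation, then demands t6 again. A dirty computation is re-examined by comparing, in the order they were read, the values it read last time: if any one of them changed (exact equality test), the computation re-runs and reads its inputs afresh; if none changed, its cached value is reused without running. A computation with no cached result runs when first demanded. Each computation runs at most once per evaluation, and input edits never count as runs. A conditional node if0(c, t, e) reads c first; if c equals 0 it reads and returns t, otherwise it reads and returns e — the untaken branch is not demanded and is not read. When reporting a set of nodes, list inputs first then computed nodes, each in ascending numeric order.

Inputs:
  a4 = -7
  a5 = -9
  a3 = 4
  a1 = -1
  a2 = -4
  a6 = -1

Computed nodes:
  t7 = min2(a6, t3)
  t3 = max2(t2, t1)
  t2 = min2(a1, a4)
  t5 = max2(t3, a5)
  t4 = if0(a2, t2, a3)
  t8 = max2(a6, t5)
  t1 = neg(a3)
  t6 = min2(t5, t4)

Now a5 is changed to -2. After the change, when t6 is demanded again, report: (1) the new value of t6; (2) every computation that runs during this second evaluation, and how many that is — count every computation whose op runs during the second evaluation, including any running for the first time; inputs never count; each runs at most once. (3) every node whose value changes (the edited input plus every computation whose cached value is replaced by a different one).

Initial pass — values computed on the first demand:
  t1 = neg(4) = -4
  t2 = min2(-1, -7) = -7
  t3 = max2(-7, -4) = -4
  t4 = if0(a2=-4 -> else branch a3) = 4
  t5 = max2(-4, -9) = -4
  t6 = min2(-4, 4) = -4

Second demand — change propagation:
  t5: re-runs because a5 -9->-2; new result -2.
  t6: re-runs because t5 -4->-2; new result -2.

t6 now evaluates to -2.
Run set: t5, t6 (2 run).
Changed values: a5, t5, t6.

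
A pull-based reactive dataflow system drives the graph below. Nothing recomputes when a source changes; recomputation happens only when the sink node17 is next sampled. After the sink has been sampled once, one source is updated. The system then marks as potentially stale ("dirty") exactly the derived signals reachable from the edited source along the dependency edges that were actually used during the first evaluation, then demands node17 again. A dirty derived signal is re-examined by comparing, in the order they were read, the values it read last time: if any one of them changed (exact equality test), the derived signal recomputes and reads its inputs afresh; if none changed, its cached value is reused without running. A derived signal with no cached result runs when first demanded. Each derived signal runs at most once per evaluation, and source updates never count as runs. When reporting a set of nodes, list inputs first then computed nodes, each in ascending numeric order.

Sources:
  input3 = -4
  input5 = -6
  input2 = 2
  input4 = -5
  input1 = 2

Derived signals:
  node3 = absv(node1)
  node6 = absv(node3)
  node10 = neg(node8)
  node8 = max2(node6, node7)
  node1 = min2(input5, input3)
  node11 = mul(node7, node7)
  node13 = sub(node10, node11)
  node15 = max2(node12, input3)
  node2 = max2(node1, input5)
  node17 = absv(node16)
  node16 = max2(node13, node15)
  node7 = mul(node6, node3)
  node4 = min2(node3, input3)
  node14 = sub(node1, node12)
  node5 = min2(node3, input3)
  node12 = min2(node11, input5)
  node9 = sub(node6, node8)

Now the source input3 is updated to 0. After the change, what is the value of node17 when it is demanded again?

New value of node17: 0.
Key observation: the cutoff stops propagation at node3 — its inputs' values are unchanged, so it reuses its cache.

First evaluation (everything demanded from the output):
  node1 = min2(-6, -4) = -6
  node3 = absv(-6) = 6
  node6 = absv(6) = 6
  node7 = mul(6, 6) = 36
  node8 = max2(6, 36) = 36
  node10 = neg(36) = -36
  node11 = mul(36, 36) = 1296
  node12 = min2(1296, -6) = -6
  node13 = sub(-36, 1296) = -1332
  node15 = max2(-6, -4) = -4
  node16 = max2(-1332, -4) = -4
  node17 = absv(-4) = 4

Propagation after the edit:
  node1: runs — input3 -4->0; result -6 (same value as before).
  node3: checked — values it read are unchanged (node1 unchanged); reused cached 6 without running.
  node6: checked — values it read are unchanged (node3 unchanged); reused cached 6 without running.
  node7: checked — values it read are unchanged (node6 unchanged, node3 unchanged); reused cached 36 without running.
  node8: checked — values it read are unchanged (node6 unchanged, node7 unchanged); reused cached 36 without running.
  node10: checked — values it read are unchanged (node8 unchanged); reused cached -36 without running.
  node11: checked — values it read are unchanged (node7 unchanged, node7 unchanged); reused cached 1296 without running.
  node12: checked — values it read are unchanged (node11 unchanged, input5 unchanged); reused cached -6 without running.
  node13: checked — values it read are unchanged (node10 unchanged, node11 unchanged); reused cached -1332 without running.
  node15: runs — input3 -4->0; result 0.
  node16: runs — node15 -4->0; result 0.
  node17: runs — node16 -4->0; result 0.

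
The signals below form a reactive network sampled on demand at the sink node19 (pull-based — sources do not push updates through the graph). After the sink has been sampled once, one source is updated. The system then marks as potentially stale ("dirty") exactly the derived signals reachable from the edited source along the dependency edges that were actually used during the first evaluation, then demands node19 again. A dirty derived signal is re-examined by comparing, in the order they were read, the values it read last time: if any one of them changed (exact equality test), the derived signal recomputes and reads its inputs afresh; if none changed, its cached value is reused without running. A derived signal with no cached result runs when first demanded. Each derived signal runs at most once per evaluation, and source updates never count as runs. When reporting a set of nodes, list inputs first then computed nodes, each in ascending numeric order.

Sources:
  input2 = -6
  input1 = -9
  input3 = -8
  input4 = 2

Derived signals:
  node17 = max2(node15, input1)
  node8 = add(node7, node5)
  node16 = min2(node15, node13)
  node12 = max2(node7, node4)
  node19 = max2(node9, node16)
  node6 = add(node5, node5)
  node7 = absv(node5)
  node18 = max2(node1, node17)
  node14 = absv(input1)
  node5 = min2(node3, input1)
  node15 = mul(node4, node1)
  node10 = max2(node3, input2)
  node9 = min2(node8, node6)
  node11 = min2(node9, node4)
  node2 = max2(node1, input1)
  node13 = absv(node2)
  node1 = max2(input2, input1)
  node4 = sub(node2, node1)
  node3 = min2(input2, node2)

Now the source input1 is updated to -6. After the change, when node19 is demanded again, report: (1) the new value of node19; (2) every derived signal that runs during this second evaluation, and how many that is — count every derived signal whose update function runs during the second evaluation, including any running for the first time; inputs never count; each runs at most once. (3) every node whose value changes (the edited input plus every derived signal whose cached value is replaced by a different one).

Initial pass — values computed on the first demand:
  node1 = max2(-6, -9) = -6
  node2 = max2(-6, -9) = -6
  node3 = min2(-6, -6) = -6
  node4 = sub(-6, -6) = 0
  node5 = min2(-6, -9) = -9
  node6 = add(-9, -9) = -18
  node7 = absv(-9) = 9
  node8 = add(9, -9) = 0
  node9 = min2(0, -18) = -18
  node13 = absv(-6) = 6
  node15 = mul(0, -6) = 0
  node16 = min2(0, 6) = 0
  node19 = max2(-18, 0) = 0

Second demand — change propagation:
  node1: re-runs because input1 -9->-6; new result -6 (unchanged).
  node2: re-runs because input1 -9->-6; new result -6 (unchanged).
  node3: re-examined; everything it read last time is the same (input2 unchanged, node2 unchanged) — cache -6 kept, no run.
  node4: re-examined; everything it read last time is the same (node2 unchanged, node1 unchanged) — cache 0 kept, no run.
  node5: re-runs because input1 -9->-6; new result -6.
  node6: re-runs because node5 -9->-6; node5 -9->-6; new result -12.
  node7: re-runs because node5 -9->-6; new result 6.
  node8: re-runs because node7 9->6; node5 -9->-6; new result 0 (unchanged).
  node9: re-runs because node6 -18->-12; new result -12.
  node13: re-examined; everything it read last time is the same (node2 unchanged) — cache 6 kept, no run.
  node15: re-examined; everything it read last time is the same (node4 unchanged, node1 unchanged) — cache 0 kept, no run.
  node16: re-examined; everything it read last time is the same (node15 unchanged, node13 unchanged) — cache 0 kept, no run.
  node19: re-runs because node9 -18->-12; new result 0 (unchanged).

The important point: at node3 every value read last time is unchanged, so the dirty flag clears without a run.

node19 now evaluates to 0.
Run set: node1, node2, node5, node6, node7, node8, node9, node19 (8 run).
Changed values: input1, node5, node6, node7, node9.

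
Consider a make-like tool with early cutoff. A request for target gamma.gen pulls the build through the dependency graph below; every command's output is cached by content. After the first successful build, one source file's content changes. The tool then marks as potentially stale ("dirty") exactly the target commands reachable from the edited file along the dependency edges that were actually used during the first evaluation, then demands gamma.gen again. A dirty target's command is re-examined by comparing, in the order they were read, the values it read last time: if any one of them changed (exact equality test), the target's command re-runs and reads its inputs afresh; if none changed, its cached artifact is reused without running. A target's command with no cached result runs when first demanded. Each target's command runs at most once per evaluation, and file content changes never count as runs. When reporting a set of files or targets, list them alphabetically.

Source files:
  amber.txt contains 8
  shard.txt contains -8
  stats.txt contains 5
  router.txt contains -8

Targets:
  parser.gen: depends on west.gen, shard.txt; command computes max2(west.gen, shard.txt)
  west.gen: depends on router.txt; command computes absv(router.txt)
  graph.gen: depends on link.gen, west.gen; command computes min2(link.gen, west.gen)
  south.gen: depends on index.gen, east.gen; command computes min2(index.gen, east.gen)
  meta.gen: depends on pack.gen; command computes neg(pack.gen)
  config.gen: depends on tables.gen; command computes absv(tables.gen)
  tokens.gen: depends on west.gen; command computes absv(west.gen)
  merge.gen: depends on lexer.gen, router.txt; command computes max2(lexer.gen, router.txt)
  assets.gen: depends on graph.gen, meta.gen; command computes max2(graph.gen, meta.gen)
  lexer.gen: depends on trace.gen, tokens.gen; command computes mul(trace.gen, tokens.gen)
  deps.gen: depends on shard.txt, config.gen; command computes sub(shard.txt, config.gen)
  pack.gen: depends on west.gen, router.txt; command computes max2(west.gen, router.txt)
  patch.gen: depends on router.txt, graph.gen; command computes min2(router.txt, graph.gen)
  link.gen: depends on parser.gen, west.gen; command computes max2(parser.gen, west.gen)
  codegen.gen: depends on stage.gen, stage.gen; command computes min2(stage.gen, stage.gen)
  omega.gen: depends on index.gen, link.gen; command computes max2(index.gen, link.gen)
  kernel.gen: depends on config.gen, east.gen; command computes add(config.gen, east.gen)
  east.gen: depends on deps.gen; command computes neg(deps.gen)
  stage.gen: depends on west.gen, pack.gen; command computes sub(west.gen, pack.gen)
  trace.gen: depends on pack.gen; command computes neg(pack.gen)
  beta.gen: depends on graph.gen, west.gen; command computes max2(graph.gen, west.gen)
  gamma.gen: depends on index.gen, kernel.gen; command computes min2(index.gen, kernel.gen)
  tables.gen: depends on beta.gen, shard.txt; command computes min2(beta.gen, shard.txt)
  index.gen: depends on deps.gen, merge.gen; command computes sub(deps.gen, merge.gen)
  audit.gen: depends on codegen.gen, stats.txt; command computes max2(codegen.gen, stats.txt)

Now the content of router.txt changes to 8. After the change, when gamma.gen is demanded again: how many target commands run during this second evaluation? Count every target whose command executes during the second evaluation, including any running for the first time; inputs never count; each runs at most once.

First demand of the output computes:
  west.gen = absv(-8) = 8
  pack.gen = max2(8, -8) = 8
  parser.gen = max2(8, -8) = 8
  link.gen = max2(8, 8) = 8
  graph.gen = min2(8, 8) = 8
  beta.gen = max2(8, 8) = 8
  tables.gen = min2(8, -8) = -8
  config.gen = absv(-8) = 8
  deps.gen = sub(-8, 8) = -16
  east.gen = neg(-16) = 16
  kernel.gen = add(8, 16) = 24
  tokens.gen = absv(8) = 8
  trace.gen = neg(8) = -8
  lexer.gen = mul(-8, 8) = -64
  merge.gen = max2(-64, -8) = -8
  index.gen = sub(-16, -8) = -8
  gamma.gen = min2(-8, 24) = -8

After the edit, cleaning proceeds:
  west.gen: a read changed (router.txt -8->8) — executes, giving 8 — identical to its old value.
  pack.gen: a read changed (router.txt -8->8) — executes, giving 8 — identical to its old value.
  parser.gen: dirty, but its reads are unchanged (west.gen unchanged, shard.txt unchanged); cached 8 stands.
  link.gen: dirty, but its reads are unchanged (parser.gen unchanged, west.gen unchanged); cached 8 stands.
  graph.gen: dirty, but its reads are unchanged (link.gen unchanged, west.gen unchanged); cached 8 stands.
  beta.gen: dirty, but its reads are unchanged (graph.gen unchanged, west.gen unchanged); cached 8 stands.
  tables.gen: dirty, but its reads are unchanged (beta.gen unchanged, shard.txt unchanged); cached -8 stands.
  config.gen: dirty, but its reads are unchanged (tables.gen unchanged); cached 8 stands.
  deps.gen: dirty, but its reads are unchanged (shard.txt unchanged, config.gen unchanged); cached -16 stands.
  east.gen: dirty, but its reads are unchanged (deps.gen unchanged); cached 16 stands.
  kernel.gen: dirty, but its reads are unchanged (config.gen unchanged, east.gen unchanged); cached 24 stands.
  tokens.gen: dirty, but its reads are unchanged (west.gen unchanged); cached 8 stands.
  trace.gen: dirty, but its reads are unchanged (pack.gen unchanged); cached -8 stands.
  lexer.gen: dirty, but its reads are unchanged (trace.gen unchanged, tokens.gen unchanged); cached -64 stands.
  merge.gen: a read changed (router.txt -8->8) — executes, giving 8.
  index.gen: a read changed (merge.gen -8->8) — executes, giving -24.
  gamma.gen: a read changed (index.gen -8->-24) — executes, giving -24.

Note where the cutoff bites: parser.gen is checked, finds nothing changed, and keeps its cache.

5 target commands run: gamma.gen, index.gen, merge.gen, pack.gen, west.gen.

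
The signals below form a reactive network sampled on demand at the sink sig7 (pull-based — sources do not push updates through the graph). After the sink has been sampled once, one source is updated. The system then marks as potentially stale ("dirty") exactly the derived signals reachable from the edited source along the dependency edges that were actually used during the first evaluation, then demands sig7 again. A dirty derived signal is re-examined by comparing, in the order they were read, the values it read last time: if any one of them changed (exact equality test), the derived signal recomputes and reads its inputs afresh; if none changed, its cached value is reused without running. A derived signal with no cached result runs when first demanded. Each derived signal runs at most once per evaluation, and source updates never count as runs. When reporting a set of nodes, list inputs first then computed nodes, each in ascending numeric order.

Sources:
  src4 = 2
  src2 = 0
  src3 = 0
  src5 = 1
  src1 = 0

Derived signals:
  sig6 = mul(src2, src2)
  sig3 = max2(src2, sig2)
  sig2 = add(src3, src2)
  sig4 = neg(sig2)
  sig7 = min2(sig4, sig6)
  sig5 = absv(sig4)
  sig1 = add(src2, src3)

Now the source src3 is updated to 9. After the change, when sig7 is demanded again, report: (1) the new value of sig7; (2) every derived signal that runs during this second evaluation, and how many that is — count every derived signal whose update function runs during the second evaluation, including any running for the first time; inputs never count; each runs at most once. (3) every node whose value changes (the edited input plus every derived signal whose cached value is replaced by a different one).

sig7 now evaluates to -9.
Run set: sig2, sig4, sig7 (3 run).
Changed values: src3, sig2, sig4, sig7.

Initial pass — values computed on the first demand:
  sig2 = add(0, 0) = 0
  sig4 = neg(0) = 0
  sig6 = mul(0, 0) = 0
  sig7 = min2(0, 0) = 0

Second demand — change propagation:
  sig2: re-runs because src3 0->9; new result 9.
  sig4: re-runs because sig2 0->9; new result -9.
  sig7: re-runs because sig4 0->-9; new result -9.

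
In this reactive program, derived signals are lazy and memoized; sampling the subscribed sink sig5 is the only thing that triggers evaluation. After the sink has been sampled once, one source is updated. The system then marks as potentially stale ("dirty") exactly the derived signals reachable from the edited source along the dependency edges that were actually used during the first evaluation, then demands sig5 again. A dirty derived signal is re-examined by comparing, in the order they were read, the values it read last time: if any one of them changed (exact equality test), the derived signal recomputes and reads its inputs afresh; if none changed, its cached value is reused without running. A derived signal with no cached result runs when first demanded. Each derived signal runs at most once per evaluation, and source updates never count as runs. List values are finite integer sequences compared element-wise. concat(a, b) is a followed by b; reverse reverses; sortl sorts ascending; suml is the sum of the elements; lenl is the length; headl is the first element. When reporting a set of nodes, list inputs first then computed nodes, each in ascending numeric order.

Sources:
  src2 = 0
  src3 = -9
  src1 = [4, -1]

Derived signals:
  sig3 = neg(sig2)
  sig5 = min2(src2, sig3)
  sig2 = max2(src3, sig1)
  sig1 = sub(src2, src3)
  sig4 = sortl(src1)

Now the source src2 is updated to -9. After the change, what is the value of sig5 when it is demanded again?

First demand of the output computes:
  sig1 = sub(0, -9) = 9
  sig2 = max2(-9, 9) = 9
  sig3 = neg(9) = -9
  sig5 = min2(0, -9) = -9

After the edit, cleaning proceeds:
  sig1: a read changed (src2 0->-9) — executes, giving 0.
  sig2: a read changed (sig1 9->0) — executes, giving 0.
  sig3: a read changed (sig2 9->0) — executes, giving 0.
  sig5: a read changed (src2 0->-9; sig3 -9->0) — executes, giving -9 — identical to its old value.

Demanding sig5 again yields -9.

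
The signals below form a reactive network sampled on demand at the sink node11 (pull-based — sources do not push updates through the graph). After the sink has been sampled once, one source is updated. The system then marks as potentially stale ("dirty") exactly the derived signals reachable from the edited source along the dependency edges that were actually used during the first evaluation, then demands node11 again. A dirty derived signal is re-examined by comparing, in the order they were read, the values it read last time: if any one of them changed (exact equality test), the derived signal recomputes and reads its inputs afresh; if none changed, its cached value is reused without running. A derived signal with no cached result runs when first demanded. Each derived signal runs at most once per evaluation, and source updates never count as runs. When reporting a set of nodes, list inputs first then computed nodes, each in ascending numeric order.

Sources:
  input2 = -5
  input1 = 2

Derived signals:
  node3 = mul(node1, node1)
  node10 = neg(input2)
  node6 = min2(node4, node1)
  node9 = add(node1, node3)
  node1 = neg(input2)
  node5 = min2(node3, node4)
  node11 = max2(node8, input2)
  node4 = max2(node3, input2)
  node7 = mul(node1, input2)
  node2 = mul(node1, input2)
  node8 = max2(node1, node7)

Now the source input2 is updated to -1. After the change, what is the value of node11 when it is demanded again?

node11 now evaluates to 1.

Initial pass — values computed on the first demand:
  node1 = neg(-5) = 5
  node7 = mul(5, -5) = -25
  node8 = max2(5, -25) = 5
  node11 = max2(5, -5) = 5

Second demand — change propagation:
  node1: re-runs because input2 -5->-1; new result 1.
  node7: re-runs because node1 5->1; input2 -5->-1; new result -1.
  node8: re-runs because node1 5->1; node7 -25->-1; new result 1.
  node11: re-runs because node8 5->1; input2 -5->-1; new result 1.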